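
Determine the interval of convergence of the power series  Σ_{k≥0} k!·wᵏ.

{0}

Ratio test: |a_{k+1}/a_k| = (k+1) → ∞ as k → ∞.
Since the ratio → ∞, the series diverges for every w ≠ 0, and R = 0.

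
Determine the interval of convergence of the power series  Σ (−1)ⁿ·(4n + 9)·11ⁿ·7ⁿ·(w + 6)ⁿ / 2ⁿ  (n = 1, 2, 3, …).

(-464/77, -460/77)

Apply the ratio test: |a_{n+1}| / |a_n| = [(4(n+1) + 9)/(4n + 9)] · 11·7/2, which tends to 77/2 as n → ∞.
Hence the series converges for |w + 6| < 1/(77/2) = 2/77, so the radius of convergence is 2/77.
At w = -460/77: the terms have absolute value of order n, which does not tend to 0, so the series diverges by the divergence test.
At w = -464/77: the terms do not tend to 0, so the series diverges.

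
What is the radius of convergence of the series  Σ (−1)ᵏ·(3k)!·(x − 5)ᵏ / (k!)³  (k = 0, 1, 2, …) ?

Ratio test: |a_{k+1}/a_k| = (3k+1)·(3k+2)·(3k+3)/(k+1)³ → 27 as k → ∞.
Thus R = 1/(27) = 1/27.

R = 1/27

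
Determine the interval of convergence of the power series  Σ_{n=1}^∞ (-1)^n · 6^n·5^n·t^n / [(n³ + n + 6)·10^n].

By the ratio test, |a_{n+1}/a_n| = [(n³ + n + 6)/((n+1)³ + (n+1) + 6)] · 6·5/10 → 3.
The series converges when 3 · |t| < 1, giving R = 1/3.
At t = 1/3: the series is dominated by a constant times Σ 1/n³, which converges (p = 3 > 1).
When t = -1/3, the terms are on the order of 1/n³, so the series converges absolutely by comparison with the p-series (p = 3 > 1).

[-1/3, 1/3]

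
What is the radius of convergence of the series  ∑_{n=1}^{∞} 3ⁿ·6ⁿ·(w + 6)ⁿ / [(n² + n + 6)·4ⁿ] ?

Ratio test: |a_{n+1}/a_n| = [(n² + n + 6)/((n+1)² + (n+1) + 6)] · 3·6/4 → 9/2 as n → ∞.
Thus R = 1/(9/2) = 2/9.

R = 2/9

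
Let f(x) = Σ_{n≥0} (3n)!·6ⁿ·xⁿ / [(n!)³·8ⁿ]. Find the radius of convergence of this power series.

Ratio test: |a_{n+1}/a_n| = (3n+1)·(3n+2)·(3n+3)/(n+1)³ · 6/8 → 81/4 as n → ∞.
Convergence for |x| · 81/4 < 1, i.e. |x| < 4/81. So R = 4/81.

R = 4/81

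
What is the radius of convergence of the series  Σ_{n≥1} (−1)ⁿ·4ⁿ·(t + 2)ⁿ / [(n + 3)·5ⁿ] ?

R = 5/4

Apply the ratio test: |a_{n+1}| / |a_n| = [(n + 3)/((n+1) + 3)] · 4/5, which tends to 4/5 as n → ∞.
Convergence for |t + 2| · 4/5 < 1, i.e. |t + 2| < 5/4. So R = 5/4.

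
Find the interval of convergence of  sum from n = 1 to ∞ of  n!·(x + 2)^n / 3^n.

{-2}

Apply the ratio test: |a_{n+1}| / |a_n| = (n+1) · 1/3, which tends to ∞ as n → ∞.
Since the ratio → ∞, the series diverges for every x ≠ -2, and R = 0.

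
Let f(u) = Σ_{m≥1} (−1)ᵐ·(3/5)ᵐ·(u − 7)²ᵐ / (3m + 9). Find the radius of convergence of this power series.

By the ratio test, |a_{m+1}/a_m| = [(3m + 9)/(3(m+1) + 9)] · 3/5 → 3/5.
Writing y = (u − 7)², the series in y has radius 5/3, so |u − 7| < √(5/3) and R = √15/3.

R = √15/3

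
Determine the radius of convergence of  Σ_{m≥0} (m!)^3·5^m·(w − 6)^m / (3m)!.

Apply the ratio test: |a_{m+1}| / |a_m| = (m+1)³/[(3m+1)·(3m+2)·(3m+3)] · 5, which tends to 5/27 as m → ∞.
Thus R = 1/(5/27) = 27/5.

R = 27/5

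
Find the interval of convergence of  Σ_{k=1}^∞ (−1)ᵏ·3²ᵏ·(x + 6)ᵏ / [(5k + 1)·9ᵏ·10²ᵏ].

(-106, 94]

Apply the ratio test: |a_{k+1}| / |a_k| = [(5k + 1)/(5(k+1) + 1)] · 9/(9·100), which tends to 1/100 as k → ∞.
Convergence for |x + 6| · 1/100 < 1, i.e. |x + 6| < 100. So R = 100.
When x = 94, convergence follows from the alternating series test (terms decrease monotonically to 0).
At x = -106: comparison with the harmonic series Σ 1/k shows the series diverges.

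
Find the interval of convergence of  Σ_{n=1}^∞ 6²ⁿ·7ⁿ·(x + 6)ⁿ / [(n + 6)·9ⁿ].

[-169/28, -167/28)

Ratio test: |a_{n+1}/a_n| = [(n + 6)/((n+1) + 6)] · 36·7/9 → 28 as n → ∞.
Convergence for |x + 6| · 28 < 1, i.e. |x + 6| < 1/28. So R = 1/28.
Endpoint x = -167/28: comparison with the harmonic series Σ 1/n shows the series diverges.
Endpoint x = -169/28: convergence follows from the alternating series test (terms decrease monotonically to 0).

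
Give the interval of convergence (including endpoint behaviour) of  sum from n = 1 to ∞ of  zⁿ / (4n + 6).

[-1, 1)

Ratio test: |a_{n+1}/a_n| = (4n + 6)/(4(n+1) + 6) → 1 as n → ∞.
So the series converges when |z| < 1 and diverges when |z| > 1; R = 1.
Check z = 1: the terms are asymptotic to a nonzero constant times 1/n, so the series diverges by limit comparison with Σ 1/n.
Check z = -1: an alternating series whose terms decrease to 0 in absolute value, so it converges by the Leibniz criterion.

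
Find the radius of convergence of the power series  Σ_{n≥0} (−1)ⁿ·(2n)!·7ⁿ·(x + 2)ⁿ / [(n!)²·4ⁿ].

R = 1/7

The ratio of consecutive coefficients is (2n+1)·(2n+2)/(n+1)² · 7/4 → 7.
Convergence for |x + 2| · 7 < 1, i.e. |x + 2| < 1/7. So R = 1/7.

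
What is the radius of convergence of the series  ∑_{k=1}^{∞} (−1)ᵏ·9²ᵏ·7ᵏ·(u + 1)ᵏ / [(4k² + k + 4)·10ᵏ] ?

By the ratio test, |a_{k+1}/a_k| = [(4k² + k + 4)/(4(k+1)² + (k+1) + 4)] · 81·7/10 → 567/10.
The series converges when 567/10 · |u + 1| < 1, giving R = 10/567.

R = 10/567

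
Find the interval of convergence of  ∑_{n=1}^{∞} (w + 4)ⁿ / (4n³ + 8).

The ratio of consecutive coefficients is (4n³ + 8)/(4(n+1)³ + 8) → 1.
Hence R = 1.
Check w = -3: the series is dominated by a constant times Σ 1/n³, which converges (p = 3 > 1).
Endpoint w = -5: absolute convergence follows by limit comparison with Σ 1/n³.

[-5, -3]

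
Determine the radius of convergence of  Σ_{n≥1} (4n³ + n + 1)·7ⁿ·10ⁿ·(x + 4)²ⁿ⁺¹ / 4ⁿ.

Ratio test: |a_{n+1}/a_n| = [(4(n+1)³ + (n+1) + 1)/(4n³ + n + 1)] · 7·10/4 → 35/2 as n → ∞.
Since the exponent of (x + 4) increases by 2 each term, convergence requires |x + 4|² < 2/35, hence R = √70/35.

R = √70/35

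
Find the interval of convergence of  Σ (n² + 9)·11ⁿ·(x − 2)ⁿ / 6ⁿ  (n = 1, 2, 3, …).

By the ratio test, |a_{n+1}/a_n| = [((n+1)² + 9)/(n² + 9)] · 11/6 → 11/6.
Hence the series converges for |x − 2| < 1/(11/6) = 6/11, so the radius of convergence is 6/11.
When x = 28/11, the terms have absolute value of order n², which does not tend to 0, so the series diverges by the divergence test.
Endpoint x = 16/11: the terms have absolute value of order n², which does not tend to 0, so the series diverges by the divergence test.

(16/11, 28/11)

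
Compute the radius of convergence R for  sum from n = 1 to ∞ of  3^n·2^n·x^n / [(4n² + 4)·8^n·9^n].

R = 12

By the ratio test, |a_{n+1}/a_n| = [(4n² + 4)/(4(n+1)² + 4)] · 3·2/(8·9) → 1/12.
Hence the series converges for |x| < 1/(1/12) = 12, so the radius of convergence is 12.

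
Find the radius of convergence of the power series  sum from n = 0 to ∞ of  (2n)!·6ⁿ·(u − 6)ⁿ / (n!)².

By the ratio test, |a_{n+1}/a_n| = (2n+1)·(2n+2)/(n+1)² · 6 → 24.
Thus R = 1/(24) = 1/24.

R = 1/24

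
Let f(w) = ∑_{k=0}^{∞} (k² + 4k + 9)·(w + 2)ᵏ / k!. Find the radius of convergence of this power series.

The ratio of consecutive coefficients is ((k+1)² + 4(k+1) + 9)/(k² + 4k + 9) · 1/(k+1) → 0.
Since the limit is 0 < 1 for every w, the series converges on all of ℝ and R = ∞.

R = ∞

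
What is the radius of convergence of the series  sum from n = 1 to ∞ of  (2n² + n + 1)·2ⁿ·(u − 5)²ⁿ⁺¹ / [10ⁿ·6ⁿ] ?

R = √30

The ratio of consecutive coefficients is [(2(n+1)² + (n+1) + 1)/(2n² + n + 1)] · 2/(10·6) → 1/30.
Writing y = (u − 5)², the series in y has radius 30, so |u − 5| < √(30) and R = √30.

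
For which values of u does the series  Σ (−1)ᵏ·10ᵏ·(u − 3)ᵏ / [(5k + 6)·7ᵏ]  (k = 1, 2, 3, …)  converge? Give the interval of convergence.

The ratio of consecutive coefficients is [(5k + 6)/(5(k+1) + 6)] · 10/7 → 10/7.
The series converges when 10/7 · |u − 3| < 1, giving R = 7/10.
Check u = 37/10: convergence follows from the alternating series test (terms decrease monotonically to 0).
Check u = 23/10: comparison with the harmonic series Σ 1/k shows the series diverges.

(23/10, 37/10]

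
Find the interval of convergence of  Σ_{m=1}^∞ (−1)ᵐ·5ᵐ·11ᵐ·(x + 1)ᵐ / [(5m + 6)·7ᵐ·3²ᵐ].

Ratio test: |a_{m+1}/a_m| = [(5m + 6)/(5(m+1) + 6)] · 5·11/(7·9) → 55/63 as m → ∞.
The series converges when 55/63 · |x + 1| < 1, giving R = 63/55.
Check x = 8/55: convergence follows from the alternating series test (terms decrease monotonically to 0).
At x = -118/55: the terms behave like c/m; limit comparison with the harmonic series gives divergence.

(-118/55, 8/55]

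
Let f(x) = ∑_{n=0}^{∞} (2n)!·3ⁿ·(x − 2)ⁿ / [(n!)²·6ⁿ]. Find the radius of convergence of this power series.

Apply the ratio test: |a_{n+1}| / |a_n| = (2n+1)·(2n+2)/(n+1)² · 3/6, which tends to 2 as n → ∞.
Convergence for |x − 2| · 2 < 1, i.e. |x − 2| < 1/2. So R = 1/2.

R = 1/2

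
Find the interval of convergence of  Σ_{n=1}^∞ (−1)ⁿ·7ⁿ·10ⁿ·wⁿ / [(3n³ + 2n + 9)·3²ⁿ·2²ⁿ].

[-18/35, 18/35]

Apply the ratio test: |a_{n+1}| / |a_n| = [(3n³ + 2n + 9)/(3(n+1)³ + 2(n+1) + 9)] · 7·10/(9·4), which tends to 35/18 as n → ∞.
The series converges when 35/18 · |w| < 1, giving R = 18/35.
Endpoint w = 18/35: the terms are on the order of 1/n³, so the series converges absolutely by comparison with the p-series (p = 3 > 1).
Check w = -18/35: absolute convergence follows by limit comparison with Σ 1/n³.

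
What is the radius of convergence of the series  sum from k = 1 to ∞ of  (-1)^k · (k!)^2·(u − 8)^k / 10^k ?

R = 0

By the ratio test, |a_{k+1}/a_k| = (k+1)² · 1/10 → ∞.
The terms grow without bound for any (u − 8) ≠ 0, so R = 0 (convergence only at u = 8).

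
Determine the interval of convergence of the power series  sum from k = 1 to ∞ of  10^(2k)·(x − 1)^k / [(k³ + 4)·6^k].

[47/50, 53/50]

The ratio of consecutive coefficients is [(k³ + 4)/((k+1)³ + 4)] · 100/6 → 50/3.
The series converges when 50/3 · |x − 1| < 1, giving R = 3/50.
When x = 53/50, the series is dominated by a constant times Σ 1/k³, which converges (p = 3 > 1).
Check x = 47/50: absolute convergence follows by limit comparison with Σ 1/k³.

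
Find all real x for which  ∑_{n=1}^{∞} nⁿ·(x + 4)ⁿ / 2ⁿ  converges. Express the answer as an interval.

{-4}

By the Cauchy root test, |a_n|^(1/n) = n/2 → ∞.
The root grows without bound, so R = 0 (convergence only at x = -4).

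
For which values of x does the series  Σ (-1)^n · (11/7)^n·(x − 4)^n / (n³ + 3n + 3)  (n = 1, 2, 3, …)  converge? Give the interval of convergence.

Apply the ratio test: |a_{n+1}| / |a_n| = [(n³ + 3n + 3)/((n+1)³ + 3(n+1) + 3)] · 11/7, which tends to 11/7 as n → ∞.
Hence the series converges for |x − 4| < 1/(11/7) = 7/11, so the radius of convergence is 7/11.
Endpoint x = 51/11: the series is dominated by a constant times Σ 1/n³, which converges (p = 3 > 1).
Check x = 37/11: absolute convergence follows by limit comparison with Σ 1/n³.

[37/11, 51/11]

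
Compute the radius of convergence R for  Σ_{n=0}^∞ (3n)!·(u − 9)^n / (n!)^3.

Apply the ratio test: |a_{n+1}| / |a_n| = (3n+1)·(3n+2)·(3n+3)/(n+1)³, which tends to 27 as n → ∞.
Convergence for |u − 9| · 27 < 1, i.e. |u − 9| < 1/27. So R = 1/27.

R = 1/27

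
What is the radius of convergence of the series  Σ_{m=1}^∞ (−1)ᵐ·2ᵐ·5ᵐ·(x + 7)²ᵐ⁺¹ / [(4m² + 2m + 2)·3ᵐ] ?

By the ratio test, |a_{m+1}/a_m| = [(4m² + 2m + 2)/(4(m+1)² + 2(m+1) + 2)] · 2·5/3 → 10/3.
Writing y = (x + 7)², the series in y has radius 3/10, so |x + 7| < √(3/10) and R = √30/10.

R = √30/10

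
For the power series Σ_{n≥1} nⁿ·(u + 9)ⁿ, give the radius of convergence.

Applying the root test, |a_n|^(1/n) = n → ∞.
Since the n-th root of |a_n| is unbounded, the series converges only at u = -9; R = 0.

R = 0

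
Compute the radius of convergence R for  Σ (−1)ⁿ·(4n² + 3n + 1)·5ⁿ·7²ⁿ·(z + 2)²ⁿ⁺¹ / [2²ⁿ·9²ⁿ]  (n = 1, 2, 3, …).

By the ratio test, |a_{n+1}/a_n| = [(4(n+1)² + 3(n+1) + 1)/(4n² + 3n + 1)] · 5·49/(4·81) → 245/324.
Writing y = (z + 2)², the series in y has radius 324/245, so |z + 2| < √(324/245) and R = 18√5/35.

R = 18√5/35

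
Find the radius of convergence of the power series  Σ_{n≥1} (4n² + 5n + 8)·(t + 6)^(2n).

Ratio test: |a_{n+1}/a_n| = (4(n+1)² + 5(n+1) + 8)/(4n² + 5n + 8) → 1 as n → ∞.
Writing y = (t + 6)², the series in y has radius 1, so |t + 6| < √(1) = 1 and R = 1.

R = 1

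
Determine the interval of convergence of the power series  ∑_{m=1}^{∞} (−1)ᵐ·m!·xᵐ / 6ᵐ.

{0}

The ratio of consecutive coefficients is (m+1) · 1/6 → ∞.
The terms grow without bound for any x ≠ 0, so R = 0 (convergence only at x = 0).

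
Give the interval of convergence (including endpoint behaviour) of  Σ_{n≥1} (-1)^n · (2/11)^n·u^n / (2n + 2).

(-11/2, 11/2]

The ratio of consecutive coefficients is [(2n + 2)/(2(n+1) + 2)] · 2/11 → 2/11.
Convergence for |u| · 2/11 < 1, i.e. |u| < 11/2. So R = 11/2.
When u = 11/2, the terms alternate in sign and decrease monotonically to 0 in absolute value (size ~ c/n), so the alternating series test gives convergence.
When u = -11/2, the terms behave like c/n; limit comparison with the harmonic series gives divergence.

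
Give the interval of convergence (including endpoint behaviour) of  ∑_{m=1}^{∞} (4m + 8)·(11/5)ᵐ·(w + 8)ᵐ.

Ratio test: |a_{m+1}/a_m| = [(4(m+1) + 8)/(4m + 8)] · 11/5 → 11/5 as m → ∞.
Hence the series converges for |w + 8| < 1/(11/5) = 5/11, so the radius of convergence is 5/11.
Check w = -83/11: the terms have absolute value of order m, which does not tend to 0, so the series diverges by the divergence test.
Check w = -93/11: the terms do not tend to 0, so the series diverges.

(-93/11, -83/11)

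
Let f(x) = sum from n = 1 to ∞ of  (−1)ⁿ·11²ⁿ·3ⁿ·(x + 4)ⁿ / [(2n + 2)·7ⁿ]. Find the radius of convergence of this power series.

The ratio of consecutive coefficients is [(2n + 2)/(2(n+1) + 2)] · 121·3/7 → 363/7.
Hence the series converges for |x + 4| < 1/(363/7) = 7/363, so the radius of convergence is 7/363.

R = 7/363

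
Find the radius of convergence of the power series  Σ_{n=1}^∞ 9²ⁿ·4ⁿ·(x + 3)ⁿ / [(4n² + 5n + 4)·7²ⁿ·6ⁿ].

Apply the ratio test: |a_{n+1}| / |a_n| = [(4n² + 5n + 4)/(4(n+1)² + 5(n+1) + 4)] · 81·4/(49·6), which tends to 54/49 as n → ∞.
Convergence for |x + 3| · 54/49 < 1, i.e. |x + 3| < 49/54. So R = 49/54.

R = 49/54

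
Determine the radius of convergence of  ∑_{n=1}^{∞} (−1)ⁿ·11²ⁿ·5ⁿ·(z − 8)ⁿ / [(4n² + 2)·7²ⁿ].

The ratio of consecutive coefficients is [(4n² + 2)/(4(n+1)² + 2)] · 121·5/49 → 605/49.
Convergence for |z − 8| · 605/49 < 1, i.e. |z − 8| < 49/605. So R = 49/605.

R = 49/605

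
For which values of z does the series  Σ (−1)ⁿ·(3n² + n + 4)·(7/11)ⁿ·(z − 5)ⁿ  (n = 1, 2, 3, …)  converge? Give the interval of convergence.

By the ratio test, |a_{n+1}/a_n| = [(3(n+1)² + (n+1) + 4)/(3n² + n + 4)] · 7/11 → 7/11.
Convergence for |z − 5| · 7/11 < 1, i.e. |z − 5| < 11/7. So R = 11/7.
When z = 46/7, the terms do not tend to 0, so the series diverges.
When z = 24/7, the terms do not tend to 0, so the series diverges.

(24/7, 46/7)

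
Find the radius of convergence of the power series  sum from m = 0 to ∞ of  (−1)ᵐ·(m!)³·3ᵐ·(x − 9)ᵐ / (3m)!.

The ratio of consecutive coefficients is (m+1)³/[(3m+1)·(3m+2)·(3m+3)] · 3 → 1/9.
The series converges when 1/9 · |x − 9| < 1, giving R = 9.

R = 9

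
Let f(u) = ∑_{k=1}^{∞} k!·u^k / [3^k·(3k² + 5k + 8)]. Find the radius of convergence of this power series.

The ratio of consecutive coefficients is (k+1) · 1/3 · (3k² + 5k + 8)/(3(k+1)² + 5(k+1) + 8) → ∞.
Since the ratio → ∞, the series diverges for every u ≠ 0, and R = 0.

R = 0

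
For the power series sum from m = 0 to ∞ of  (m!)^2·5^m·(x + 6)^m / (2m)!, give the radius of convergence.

R = 4/5

By the ratio test, |a_{m+1}/a_m| = (m+1)²/[(2m+1)·(2m+2)] · 5 → 5/4.
Convergence for |x + 6| · 5/4 < 1, i.e. |x + 6| < 4/5. So R = 4/5.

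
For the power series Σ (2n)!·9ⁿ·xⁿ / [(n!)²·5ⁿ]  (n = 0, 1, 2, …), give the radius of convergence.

R = 5/36

Apply the ratio test: |a_{n+1}| / |a_n| = (2n+1)·(2n+2)/(n+1)² · 9/5, which tends to 36/5 as n → ∞.
Thus R = 1/(36/5) = 5/36.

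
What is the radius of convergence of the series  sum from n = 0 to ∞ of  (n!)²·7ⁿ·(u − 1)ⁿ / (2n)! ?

R = 4/7

Apply the ratio test: |a_{n+1}| / |a_n| = (n+1)²/[(2n+1)·(2n+2)] · 7, which tends to 7/4 as n → ∞.
Convergence for |u − 1| · 7/4 < 1, i.e. |u − 1| < 4/7. So R = 4/7.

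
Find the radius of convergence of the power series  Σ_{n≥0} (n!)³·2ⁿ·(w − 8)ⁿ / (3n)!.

R = 27/2

By the ratio test, |a_{n+1}/a_n| = (n+1)³/[(3n+1)·(3n+2)·(3n+3)] · 2 → 2/27.
The series converges when 2/27 · |w − 8| < 1, giving R = 27/2.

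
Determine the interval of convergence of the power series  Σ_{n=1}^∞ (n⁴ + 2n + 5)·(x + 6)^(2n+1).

(-7, -5)

Apply the ratio test: |a_{n+1}| / |a_n| = ((n+1)⁴ + 2(n+1) + 5)/(n⁴ + 2n + 5), which tends to 1 as n → ∞.
Successive powers of (x + 6) differ by 2, so the series converges when |x + 6|² · 1 < 1, i.e. |x + 6| < √(1) = 1. So R = 1.
Endpoint x = -5: the terms have absolute value of order n⁴, which does not tend to 0, so the series diverges by the divergence test.
Endpoint x = -7: the terms have absolute value of order n⁴, which does not tend to 0, so the series diverges by the divergence test.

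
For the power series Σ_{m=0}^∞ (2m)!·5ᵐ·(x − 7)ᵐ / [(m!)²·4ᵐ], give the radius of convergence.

Apply the ratio test: |a_{m+1}| / |a_m| = (2m+1)·(2m+2)/(m+1)² · 5/4, which tends to 5 as m → ∞.
The series converges when 5 · |x − 7| < 1, giving R = 1/5.

R = 1/5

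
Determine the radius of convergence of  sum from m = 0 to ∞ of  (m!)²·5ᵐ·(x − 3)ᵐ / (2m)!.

Ratio test: |a_{m+1}/a_m| = (m+1)²/[(2m+1)·(2m+2)] · 5 → 5/4 as m → ∞.
Convergence for |x − 3| · 5/4 < 1, i.e. |x − 3| < 4/5. So R = 4/5.

R = 4/5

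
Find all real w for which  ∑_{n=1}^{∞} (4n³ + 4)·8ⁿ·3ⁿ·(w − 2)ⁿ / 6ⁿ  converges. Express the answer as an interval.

By the ratio test, |a_{n+1}/a_n| = [(4(n+1)³ + 4)/(4n³ + 4)] · 8·3/6 → 4.
Thus R = 1/(4) = 1/4.
At w = 9/4: the n-th term does not approach 0; divergence by the term test.
When w = 7/4, the terms have absolute value of order n³, which does not tend to 0, so the series diverges by the divergence test.

(7/4, 9/4)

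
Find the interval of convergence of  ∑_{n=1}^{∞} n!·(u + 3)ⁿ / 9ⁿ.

{-3}

Ratio test: |a_{n+1}/a_n| = (n+1) · 1/9 → ∞ as n → ∞.
The terms grow without bound for any (u + 3) ≠ 0, so R = 0 (convergence only at u = -3).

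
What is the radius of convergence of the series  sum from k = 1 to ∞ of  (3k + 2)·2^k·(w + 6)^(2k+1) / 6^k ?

R = √3

Apply the ratio test: |a_{k+1}| / |a_k| = [(3(k+1) + 2)/(3k + 2)] · 2/6, which tends to 1/3 as k → ∞.
Writing y = (w + 6)², the series in y has radius 3, so |w + 6| < √(3) and R = √3.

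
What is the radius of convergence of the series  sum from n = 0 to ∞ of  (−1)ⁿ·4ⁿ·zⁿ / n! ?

R = ∞

By the ratio test, |a_{n+1}/a_n| = 4 · 1/(n+1) → 0.
The ratio tends to 0 regardless of z, hence R = ∞.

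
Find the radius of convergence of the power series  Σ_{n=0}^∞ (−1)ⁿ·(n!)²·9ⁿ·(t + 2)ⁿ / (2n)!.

Apply the ratio test: |a_{n+1}| / |a_n| = (n+1)²/[(2n+1)·(2n+2)] · 9, which tends to 9/4 as n → ∞.
The series converges when 9/4 · |t + 2| < 1, giving R = 4/9.

R = 4/9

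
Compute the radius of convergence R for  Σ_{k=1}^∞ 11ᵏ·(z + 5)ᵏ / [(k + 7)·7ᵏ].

R = 7/11

The ratio of consecutive coefficients is [(k + 7)/((k+1) + 7)] · 11/7 → 11/7.
Thus R = 1/(11/7) = 7/11.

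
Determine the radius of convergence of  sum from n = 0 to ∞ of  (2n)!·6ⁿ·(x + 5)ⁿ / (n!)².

R = 1/24

Ratio test: |a_{n+1}/a_n| = (2n+1)·(2n+2)/(n+1)² · 6 → 24 as n → ∞.
Convergence for |x + 5| · 24 < 1, i.e. |x + 5| < 1/24. So R = 1/24.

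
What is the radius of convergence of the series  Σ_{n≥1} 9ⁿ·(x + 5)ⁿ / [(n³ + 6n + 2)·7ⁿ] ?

The ratio of consecutive coefficients is [(n³ + 6n + 2)/((n+1)³ + 6(n+1) + 2)] · 9/7 → 9/7.
Hence the series converges for |x + 5| < 1/(9/7) = 7/9, so the radius of convergence is 7/9.

R = 7/9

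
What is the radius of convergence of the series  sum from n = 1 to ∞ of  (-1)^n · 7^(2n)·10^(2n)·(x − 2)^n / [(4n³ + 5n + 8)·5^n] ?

Apply the ratio test: |a_{n+1}| / |a_n| = [(4n³ + 5n + 8)/(4(n+1)³ + 5(n+1) + 8)] · 49·100/5, which tends to 980 as n → ∞.
Hence the series converges for |x − 2| < 1/(980) = 1/980, so the radius of convergence is 1/980.

R = 1/980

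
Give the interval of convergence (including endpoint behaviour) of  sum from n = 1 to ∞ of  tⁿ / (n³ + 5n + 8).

Ratio test: |a_{n+1}/a_n| = (n³ + 5n + 8)/((n+1)³ + 5(n+1) + 8) → 1 as n → ∞.
Convergence for |t| < 1, so R = 1.
At t = 1: the terms are on the order of 1/n³, so the series converges absolutely by comparison with the p-series (p = 3 > 1).
At t = -1: the series is dominated by a constant times Σ 1/n³, which converges (p = 3 > 1).

[-1, 1]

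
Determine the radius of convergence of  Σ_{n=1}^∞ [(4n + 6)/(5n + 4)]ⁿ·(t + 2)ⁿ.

R = 5/4

By the Cauchy root test, |a_n|^(1/n) = (4n + 6)/(5n + 4) → 4/5.
Thus R = 1/(4/5) = 5/4.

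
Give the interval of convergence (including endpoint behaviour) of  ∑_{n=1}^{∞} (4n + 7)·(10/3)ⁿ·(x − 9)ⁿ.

Ratio test: |a_{n+1}/a_n| = [(4(n+1) + 7)/(4n + 7)] · 10/3 → 10/3 as n → ∞.
Thus R = 1/(10/3) = 3/10.
Check x = 93/10: the terms do not tend to 0, so the series diverges.
At x = 87/10: the terms do not tend to 0, so the series diverges.

(87/10, 93/10)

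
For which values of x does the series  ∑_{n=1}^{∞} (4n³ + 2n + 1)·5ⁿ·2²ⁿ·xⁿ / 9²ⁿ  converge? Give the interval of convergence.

Ratio test: |a_{n+1}/a_n| = [(4(n+1)³ + 2(n+1) + 1)/(4n³ + 2n + 1)] · 5·4/81 → 20/81 as n → ∞.
The series converges when 20/81 · |x| < 1, giving R = 81/20.
Check x = 81/20: the terms do not tend to 0, so the series diverges.
When x = -81/20, the terms do not tend to 0, so the series diverges.

(-81/20, 81/20)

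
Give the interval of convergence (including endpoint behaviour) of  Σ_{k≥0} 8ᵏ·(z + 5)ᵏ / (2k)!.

(−∞, ∞)

Ratio test: |a_{k+1}/a_k| = 8 · 1/[(2k+1)·(2k+2)] → 0 as k → ∞.
The ratio tends to 0 regardless of z, hence R = ∞.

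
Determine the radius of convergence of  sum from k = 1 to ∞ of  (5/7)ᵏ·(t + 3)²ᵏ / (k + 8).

Apply the ratio test: |a_{k+1}| / |a_k| = [(k + 8)/((k+1) + 8)] · 5/7, which tends to 5/7 as k → ∞.
Successive powers of (t + 3) differ by 2, so the series converges when |t + 3|² · 5/7 < 1, i.e. |t + 3| < √(7/5). So R = √35/5.

R = √35/5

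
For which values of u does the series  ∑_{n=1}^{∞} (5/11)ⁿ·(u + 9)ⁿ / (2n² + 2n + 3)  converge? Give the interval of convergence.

[-56/5, -34/5]

By the ratio test, |a_{n+1}/a_n| = [(2n² + 2n + 3)/(2(n+1)² + 2(n+1) + 3)] · 5/11 → 5/11.
The series converges when 5/11 · |u + 9| < 1, giving R = 11/5.
Check u = -34/5: absolute convergence follows by limit comparison with Σ 1/n².
Endpoint u = -56/5: the terms are on the order of 1/n², so the series converges absolutely by comparison with the p-series (p = 2 > 1).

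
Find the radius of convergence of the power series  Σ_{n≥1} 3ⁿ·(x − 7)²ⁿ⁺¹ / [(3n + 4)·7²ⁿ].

R = 7√3/3

Apply the ratio test: |a_{n+1}| / |a_n| = [(3n + 4)/(3(n+1) + 4)] · 3/49, which tends to 3/49 as n → ∞.
Since the exponent of (x − 7) increases by 2 each term, convergence requires |x − 7|² < 49/3, hence R = 7√3/3.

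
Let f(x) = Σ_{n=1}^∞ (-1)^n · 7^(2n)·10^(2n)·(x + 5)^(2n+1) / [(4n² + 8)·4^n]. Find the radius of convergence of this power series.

R = 1/35

Ratio test: |a_{n+1}/a_n| = [(4n² + 8)/(4(n+1)² + 8)] · 49·100/4 → 1225 as n → ∞.
Successive powers of (x + 5) differ by 2, so the series converges when |x + 5|² · 1225 < 1, i.e. |x + 5| < √(1/1225) = 1/35. So R = 1/35.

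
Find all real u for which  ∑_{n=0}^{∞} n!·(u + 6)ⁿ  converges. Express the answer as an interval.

Apply the ratio test: |a_{n+1}| / |a_n| = (n+1), which tends to ∞ as n → ∞.
Since the ratio → ∞, the series diverges for every u ≠ -6, and R = 0.

{-6}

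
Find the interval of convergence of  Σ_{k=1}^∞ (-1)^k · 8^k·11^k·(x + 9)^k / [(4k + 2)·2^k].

(-397/44, -395/44]

The ratio of consecutive coefficients is [(4k + 2)/(4(k+1) + 2)] · 8·11/2 → 44.
Convergence for |x + 9| · 44 < 1, i.e. |x + 9| < 1/44. So R = 1/44.
Check x = -395/44: convergence follows from the alternating series test (terms decrease monotonically to 0).
At x = -397/44: the terms are asymptotic to a nonzero constant times 1/k, so the series diverges by limit comparison with Σ 1/k.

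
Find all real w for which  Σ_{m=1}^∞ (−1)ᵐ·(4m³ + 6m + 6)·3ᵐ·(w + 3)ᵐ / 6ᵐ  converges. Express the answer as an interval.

(-5, -1)

The ratio of consecutive coefficients is [(4(m+1)³ + 6(m+1) + 6)/(4m³ + 6m + 6)] · 3/6 → 1/2.
Thus R = 1/(1/2) = 2.
Endpoint w = -1: the terms have absolute value of order m³, which does not tend to 0, so the series diverges by the divergence test.
At w = -5: the terms have absolute value of order m³, which does not tend to 0, so the series diverges by the divergence test.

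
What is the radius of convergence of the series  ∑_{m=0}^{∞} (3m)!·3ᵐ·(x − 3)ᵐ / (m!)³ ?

R = 1/81

Apply the ratio test: |a_{m+1}| / |a_m| = (3m+1)·(3m+2)·(3m+3)/(m+1)³ · 3, which tends to 81 as m → ∞.
Convergence for |x − 3| · 81 < 1, i.e. |x − 3| < 1/81. So R = 1/81.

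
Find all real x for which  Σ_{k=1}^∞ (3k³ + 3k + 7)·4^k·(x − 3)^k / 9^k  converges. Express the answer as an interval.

Apply the ratio test: |a_{k+1}| / |a_k| = [(3(k+1)³ + 3(k+1) + 7)/(3k³ + 3k + 7)] · 4/9, which tends to 4/9 as k → ∞.
Hence the series converges for |x − 3| < 1/(4/9) = 9/4, so the radius of convergence is 9/4.
Endpoint x = 21/4: the terms do not tend to 0, so the series diverges.
Check x = 3/4: the k-th term does not approach 0; divergence by the term test.

(3/4, 21/4)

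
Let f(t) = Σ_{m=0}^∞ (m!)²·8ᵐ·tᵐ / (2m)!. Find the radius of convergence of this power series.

Ratio test: |a_{m+1}/a_m| = (m+1)²/[(2m+1)·(2m+2)] · 8 → 2 as m → ∞.
Thus R = 1/(2) = 1/2.

R = 1/2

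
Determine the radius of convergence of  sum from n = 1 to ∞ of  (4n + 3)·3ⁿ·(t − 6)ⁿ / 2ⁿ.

R = 2/3

Ratio test: |a_{n+1}/a_n| = [(4(n+1) + 3)/(4n + 3)] · 3/2 → 3/2 as n → ∞.
Convergence for |t − 6| · 3/2 < 1, i.e. |t − 6| < 2/3. So R = 2/3.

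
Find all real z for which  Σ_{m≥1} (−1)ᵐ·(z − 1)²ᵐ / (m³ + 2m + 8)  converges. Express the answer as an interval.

[0, 2]

Apply the ratio test: |a_{m+1}| / |a_m| = (m³ + 2m + 8)/((m+1)³ + 2(m+1) + 8), which tends to 1 as m → ∞.
Since the exponent of (z − 1) increases by 2 each term, convergence requires |z − 1|² < 1, hence R = 1.
Endpoint z = 2: the series is dominated by a constant times Σ 1/m³, which converges (p = 3 > 1).
When z = 0, the terms are on the order of 1/m³, so the series converges absolutely by comparison with the p-series (p = 3 > 1).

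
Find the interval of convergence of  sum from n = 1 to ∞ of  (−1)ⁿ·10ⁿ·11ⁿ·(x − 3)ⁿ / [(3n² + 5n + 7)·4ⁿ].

By the ratio test, |a_{n+1}/a_n| = [(3n² + 5n + 7)/(3(n+1)² + 5(n+1) + 7)] · 10·11/4 → 55/2.
Convergence for |x − 3| · 55/2 < 1, i.e. |x − 3| < 2/55. So R = 2/55.
At x = 167/55: the series is dominated by a constant times Σ 1/n², which converges (p = 2 > 1).
When x = 163/55, the series is dominated by a constant times Σ 1/n², which converges (p = 2 > 1).

[163/55, 167/55]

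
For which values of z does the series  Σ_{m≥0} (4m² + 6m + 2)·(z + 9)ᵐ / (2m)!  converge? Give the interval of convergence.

Apply the ratio test: |a_{m+1}| / |a_m| = (4(m+1)² + 6(m+1) + 2)/(4m² + 6m + 2) · 1/[(2m+1)·(2m+2)], which tends to 0 as m → ∞.
The limit is 0, so the series converges for all z; R = ∞.

(−∞, ∞)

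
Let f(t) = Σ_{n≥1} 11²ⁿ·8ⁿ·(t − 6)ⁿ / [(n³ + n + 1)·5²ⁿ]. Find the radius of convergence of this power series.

Ratio test: |a_{n+1}/a_n| = [(n³ + n + 1)/((n+1)³ + (n+1) + 1)] · 121·8/25 → 968/25 as n → ∞.
Thus R = 1/(968/25) = 25/968.

R = 25/968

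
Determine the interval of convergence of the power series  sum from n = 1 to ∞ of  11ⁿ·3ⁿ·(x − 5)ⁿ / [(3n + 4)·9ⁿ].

The ratio of consecutive coefficients is [(3n + 4)/(3(n+1) + 4)] · 11·3/9 → 11/3.
The series converges when 11/3 · |x − 5| < 1, giving R = 3/11.
At x = 58/11: the terms are asymptotic to a nonzero constant times 1/n, so the series diverges by limit comparison with Σ 1/n.
Endpoint x = 52/11: convergence follows from the alternating series test (terms decrease monotonically to 0).

[52/11, 58/11)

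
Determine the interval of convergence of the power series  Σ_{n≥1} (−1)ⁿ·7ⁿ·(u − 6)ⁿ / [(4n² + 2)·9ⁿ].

[33/7, 51/7]

By the ratio test, |a_{n+1}/a_n| = [(4n² + 2)/(4(n+1)² + 2)] · 7/9 → 7/9.
The series converges when 7/9 · |u − 6| < 1, giving R = 9/7.
Endpoint u = 51/7: the series is dominated by a constant times Σ 1/n², which converges (p = 2 > 1).
Check u = 33/7: the terms are on the order of 1/n², so the series converges absolutely by comparison with the p-series (p = 2 > 1).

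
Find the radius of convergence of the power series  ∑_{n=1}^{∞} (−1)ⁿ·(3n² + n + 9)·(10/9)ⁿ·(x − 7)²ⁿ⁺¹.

R = 3√10/10

The ratio of consecutive coefficients is [(3(n+1)² + (n+1) + 9)/(3n² + n + 9)] · 10/9 → 10/9.
Writing y = (x − 7)², the series in y has radius 9/10, so |x − 7| < √(9/10) and R = 3√10/10.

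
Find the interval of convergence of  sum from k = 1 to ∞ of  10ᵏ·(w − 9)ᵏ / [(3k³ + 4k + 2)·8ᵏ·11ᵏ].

Apply the ratio test: |a_{k+1}| / |a_k| = [(3k³ + 4k + 2)/(3(k+1)³ + 4(k+1) + 2)] · 10/(8·11), which tends to 5/44 as k → ∞.
Hence the series converges for |w − 9| < 1/(5/44) = 44/5, so the radius of convergence is 44/5.
When w = 89/5, the terms are on the order of 1/k³, so the series converges absolutely by comparison with the p-series (p = 3 > 1).
When w = 1/5, absolute convergence follows by limit comparison with Σ 1/k³.

[1/5, 89/5]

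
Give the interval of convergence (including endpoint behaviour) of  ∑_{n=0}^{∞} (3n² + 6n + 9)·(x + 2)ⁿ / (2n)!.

The ratio of consecutive coefficients is (3(n+1)² + 6(n+1) + 9)/(3n² + 6n + 9) · 1/[(2n+1)·(2n+2)] → 0.
The limit is 0, so the series converges for all x; R = ∞.

(−∞, ∞)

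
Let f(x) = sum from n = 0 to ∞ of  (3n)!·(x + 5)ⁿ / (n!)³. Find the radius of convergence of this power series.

By the ratio test, |a_{n+1}/a_n| = (3n+1)·(3n+2)·(3n+3)/(n+1)³ → 27.
Hence the series converges for |x + 5| < 1/(27) = 1/27, so the radius of convergence is 1/27.

R = 1/27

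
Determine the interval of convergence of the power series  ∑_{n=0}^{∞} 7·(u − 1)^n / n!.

Apply the ratio test: |a_{n+1}| / |a_n| = 7/7 · 1/(n+1), which tends to 0 as n → ∞.
The ratio tends to 0 regardless of u, hence R = ∞.

(−∞, ∞)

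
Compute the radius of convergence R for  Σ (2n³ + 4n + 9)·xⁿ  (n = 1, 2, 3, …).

Apply the ratio test: |a_{n+1}| / |a_n| = (2(n+1)³ + 4(n+1) + 9)/(2n³ + 4n + 9), which tends to 1 as n → ∞.
So the series converges when |x| < 1 and diverges when |x| > 1; R = 1.

R = 1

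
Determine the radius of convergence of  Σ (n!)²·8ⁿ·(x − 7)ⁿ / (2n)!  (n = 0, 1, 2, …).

R = 1/2

Apply the ratio test: |a_{n+1}| / |a_n| = (n+1)²/[(2n+1)·(2n+2)] · 8, which tends to 2 as n → ∞.
Convergence for |x − 7| · 2 < 1, i.e. |x − 7| < 1/2. So R = 1/2.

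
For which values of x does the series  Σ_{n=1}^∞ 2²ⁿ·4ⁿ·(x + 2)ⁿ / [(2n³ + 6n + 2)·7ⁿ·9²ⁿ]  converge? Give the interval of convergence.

Ratio test: |a_{n+1}/a_n| = [(2n³ + 6n + 2)/(2(n+1)³ + 6(n+1) + 2)] · 4·4/(7·81) → 16/567 as n → ∞.
Hence the series converges for |x + 2| < 1/(16/567) = 567/16, so the radius of convergence is 567/16.
Endpoint x = 535/16: absolute convergence follows by limit comparison with Σ 1/n³.
Check x = -599/16: the series is dominated by a constant times Σ 1/n³, which converges (p = 3 > 1).

[-599/16, 535/16]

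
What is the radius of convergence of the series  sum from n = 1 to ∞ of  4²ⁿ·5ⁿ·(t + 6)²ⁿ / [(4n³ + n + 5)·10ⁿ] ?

By the ratio test, |a_{n+1}/a_n| = [(4n³ + n + 5)/(4(n+1)³ + (n+1) + 5)] · 16·5/10 → 8.
Successive powers of (t + 6) differ by 2, so the series converges when |t + 6|² · 8 < 1, i.e. |t + 6| < √(1/8). So R = √2/4.

R = √2/4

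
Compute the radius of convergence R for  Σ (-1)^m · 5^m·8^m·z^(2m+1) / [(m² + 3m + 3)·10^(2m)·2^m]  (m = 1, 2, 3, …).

Apply the ratio test: |a_{m+1}| / |a_m| = [(m² + 3m + 3)/((m+1)² + 3(m+1) + 3)] · 5·8/(100·2), which tends to 1/5 as m → ∞.
Since the exponent of z increases by 2 each term, convergence requires |z|² < 5, hence R = √5.

R = √5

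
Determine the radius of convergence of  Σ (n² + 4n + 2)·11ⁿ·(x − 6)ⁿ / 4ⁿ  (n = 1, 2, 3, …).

By the ratio test, |a_{n+1}/a_n| = [((n+1)² + 4(n+1) + 2)/(n² + 4n + 2)] · 11/4 → 11/4.
Convergence for |x − 6| · 11/4 < 1, i.e. |x − 6| < 4/11. So R = 4/11.

R = 4/11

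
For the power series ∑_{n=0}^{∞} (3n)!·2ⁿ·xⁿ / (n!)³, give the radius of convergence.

R = 1/54

Apply the ratio test: |a_{n+1}| / |a_n| = (3n+1)·(3n+2)·(3n+3)/(n+1)³ · 2, which tends to 54 as n → ∞.
Hence the series converges for |x| < 1/(54) = 1/54, so the radius of convergence is 1/54.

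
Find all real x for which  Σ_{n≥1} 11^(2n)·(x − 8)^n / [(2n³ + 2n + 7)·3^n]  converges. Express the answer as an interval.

[965/121, 971/121]

Apply the ratio test: |a_{n+1}| / |a_n| = [(2n³ + 2n + 7)/(2(n+1)³ + 2(n+1) + 7)] · 121/3, which tends to 121/3 as n → ∞.
Hence the series converges for |x − 8| < 1/(121/3) = 3/121, so the radius of convergence is 3/121.
When x = 971/121, absolute convergence follows by limit comparison with Σ 1/n³.
At x = 965/121: absolute convergence follows by limit comparison with Σ 1/n³.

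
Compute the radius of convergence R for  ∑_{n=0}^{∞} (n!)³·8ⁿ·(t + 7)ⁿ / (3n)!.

R = 27/8

Ratio test: |a_{n+1}/a_n| = (n+1)³/[(3n+1)·(3n+2)·(3n+3)] · 8 → 8/27 as n → ∞.
Thus R = 1/(8/27) = 27/8.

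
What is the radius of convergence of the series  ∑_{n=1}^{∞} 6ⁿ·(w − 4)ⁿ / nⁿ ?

R = ∞

Applying the root test, |a_n|^(1/n) = 6/n → 0.
Since the n-th root of |a_n| tends to 0, the series converges for all real w; R = ∞.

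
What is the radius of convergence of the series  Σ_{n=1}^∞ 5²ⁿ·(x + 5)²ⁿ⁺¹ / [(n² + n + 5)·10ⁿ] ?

Ratio test: |a_{n+1}/a_n| = [(n² + n + 5)/((n+1)² + (n+1) + 5)] · 25/10 → 5/2 as n → ∞.
Since the exponent of (x + 5) increases by 2 each term, convergence requires |x + 5|² < 2/5, hence R = √10/5.

R = √10/5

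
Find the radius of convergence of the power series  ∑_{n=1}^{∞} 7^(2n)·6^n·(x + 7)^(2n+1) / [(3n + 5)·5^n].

Ratio test: |a_{n+1}/a_n| = [(3n + 5)/(3(n+1) + 5)] · 49·6/5 → 294/5 as n → ∞.
Since the exponent of (x + 7) increases by 2 each term, convergence requires |x + 7|² < 5/294, hence R = √30/42.

R = √30/42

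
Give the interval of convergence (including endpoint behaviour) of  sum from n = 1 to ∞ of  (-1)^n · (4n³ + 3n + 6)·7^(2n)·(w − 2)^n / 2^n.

By the ratio test, |a_{n+1}/a_n| = [(4(n+1)³ + 3(n+1) + 6)/(4n³ + 3n + 6)] · 49/2 → 49/2.
Hence the series converges for |w − 2| < 1/(49/2) = 2/49, so the radius of convergence is 2/49.
Check w = 100/49: the terms do not tend to 0, so the series diverges.
When w = 96/49, the terms have absolute value of order n³, which does not tend to 0, so the series diverges by the divergence test.

(96/49, 100/49)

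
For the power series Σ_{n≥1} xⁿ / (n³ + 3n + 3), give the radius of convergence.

Apply the ratio test: |a_{n+1}| / |a_n| = (n³ + 3n + 3)/((n+1)³ + 3(n+1) + 3), which tends to 1 as n → ∞.
Hence R = 1.

R = 1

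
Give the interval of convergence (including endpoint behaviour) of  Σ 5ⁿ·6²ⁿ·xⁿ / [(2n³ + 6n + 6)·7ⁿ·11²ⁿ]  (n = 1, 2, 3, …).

By the ratio test, |a_{n+1}/a_n| = [(2n³ + 6n + 6)/(2(n+1)³ + 6(n+1) + 6)] · 5·36/(7·121) → 180/847.
Convergence for |x| · 180/847 < 1, i.e. |x| < 847/180. So R = 847/180.
Check x = 847/180: absolute convergence follows by limit comparison with Σ 1/n³.
When x = -847/180, the series is dominated by a constant times Σ 1/n³, which converges (p = 3 > 1).

[-847/180, 847/180]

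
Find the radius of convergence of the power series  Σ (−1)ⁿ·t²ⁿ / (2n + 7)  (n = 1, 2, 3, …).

By the ratio test, |a_{n+1}/a_n| = (2n + 7)/(2(n+1) + 7) → 1.
Since the exponent of t increases by 2 each term, convergence requires |t|² < 1, hence R = 1.

R = 1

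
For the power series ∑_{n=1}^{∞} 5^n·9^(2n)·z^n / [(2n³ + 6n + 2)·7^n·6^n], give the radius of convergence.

By the ratio test, |a_{n+1}/a_n| = [(2n³ + 6n + 2)/(2(n+1)³ + 6(n+1) + 2)] · 5·81/(7·6) → 135/14.
The series converges when 135/14 · |z| < 1, giving R = 14/135.

R = 14/135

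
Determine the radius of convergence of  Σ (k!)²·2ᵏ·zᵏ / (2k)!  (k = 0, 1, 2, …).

R = 2

Ratio test: |a_{k+1}/a_k| = (k+1)²/[(2k+1)·(2k+2)] · 2 → 1/2 as k → ∞.
Thus R = 1/(1/2) = 2.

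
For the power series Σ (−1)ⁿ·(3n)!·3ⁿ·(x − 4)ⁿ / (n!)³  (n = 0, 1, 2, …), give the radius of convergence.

R = 1/81

Ratio test: |a_{n+1}/a_n| = (3n+1)·(3n+2)·(3n+3)/(n+1)³ · 3 → 81 as n → ∞.
Hence the series converges for |x − 4| < 1/(81) = 1/81, so the radius of convergence is 1/81.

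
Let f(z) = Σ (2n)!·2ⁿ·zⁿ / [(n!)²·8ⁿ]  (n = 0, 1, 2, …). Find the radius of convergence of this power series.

R = 1

Apply the ratio test: |a_{n+1}| / |a_n| = (2n+1)·(2n+2)/(n+1)² · 2/8, which tends to 1 as n → ∞.
Hence R = 1.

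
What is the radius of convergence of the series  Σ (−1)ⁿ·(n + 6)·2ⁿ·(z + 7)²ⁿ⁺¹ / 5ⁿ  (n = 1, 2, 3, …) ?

Apply the ratio test: |a_{n+1}| / |a_n| = [((n+1) + 6)/(n + 6)] · 2/5, which tends to 2/5 as n → ∞.
Since the exponent of (z + 7) increases by 2 each term, convergence requires |z + 7|² < 5/2, hence R = √10/2.

R = √10/2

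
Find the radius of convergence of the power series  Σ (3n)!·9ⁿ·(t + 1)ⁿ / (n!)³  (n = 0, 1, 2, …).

R = 1/243

Apply the ratio test: |a_{n+1}| / |a_n| = (3n+1)·(3n+2)·(3n+3)/(n+1)³ · 9, which tends to 243 as n → ∞.
Thus R = 1/(243) = 1/243.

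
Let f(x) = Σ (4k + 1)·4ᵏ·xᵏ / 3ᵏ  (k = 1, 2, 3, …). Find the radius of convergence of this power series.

R = 3/4

By the ratio test, |a_{k+1}/a_k| = [(4(k+1) + 1)/(4k + 1)] · 4/3 → 4/3.
Thus R = 1/(4/3) = 3/4.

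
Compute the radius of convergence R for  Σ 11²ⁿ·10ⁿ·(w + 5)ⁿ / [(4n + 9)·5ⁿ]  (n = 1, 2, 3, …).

R = 1/242

By the ratio test, |a_{n+1}/a_n| = [(4n + 9)/(4(n+1) + 9)] · 121·10/5 → 242.
The series converges when 242 · |w + 5| < 1, giving R = 1/242.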